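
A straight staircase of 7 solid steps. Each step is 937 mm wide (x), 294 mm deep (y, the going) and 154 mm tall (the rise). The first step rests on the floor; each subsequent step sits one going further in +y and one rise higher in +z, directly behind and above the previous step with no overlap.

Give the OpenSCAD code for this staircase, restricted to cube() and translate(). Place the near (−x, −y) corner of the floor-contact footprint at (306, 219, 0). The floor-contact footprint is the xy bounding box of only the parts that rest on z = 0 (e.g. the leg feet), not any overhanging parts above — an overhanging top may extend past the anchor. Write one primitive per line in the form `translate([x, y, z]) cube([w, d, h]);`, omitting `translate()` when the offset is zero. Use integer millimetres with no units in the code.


translate([306, 219, 0]) cube([937, 294, 154]);
translate([306, 513, 154]) cube([937, 294, 154]);
translate([306, 807, 308]) cube([937, 294, 154]);
translate([306, 1101, 462]) cube([937, 294, 154]);
translate([306, 1395, 616]) cube([937, 294, 154]);
translate([306, 1689, 770]) cube([937, 294, 154]);
translate([306, 1983, 924]) cube([937, 294, 154]);


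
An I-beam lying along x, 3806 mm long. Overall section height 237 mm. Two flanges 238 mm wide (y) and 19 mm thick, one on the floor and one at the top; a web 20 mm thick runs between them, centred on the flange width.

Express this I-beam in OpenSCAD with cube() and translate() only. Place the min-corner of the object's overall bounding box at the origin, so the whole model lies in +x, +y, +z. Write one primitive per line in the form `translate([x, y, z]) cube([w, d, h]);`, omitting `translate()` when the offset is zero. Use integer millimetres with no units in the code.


cube([3806, 238, 19]);
translate([0, 109, 19]) cube([3806, 20, 199]);
translate([0, 0, 218]) cube([3806, 238, 19]);


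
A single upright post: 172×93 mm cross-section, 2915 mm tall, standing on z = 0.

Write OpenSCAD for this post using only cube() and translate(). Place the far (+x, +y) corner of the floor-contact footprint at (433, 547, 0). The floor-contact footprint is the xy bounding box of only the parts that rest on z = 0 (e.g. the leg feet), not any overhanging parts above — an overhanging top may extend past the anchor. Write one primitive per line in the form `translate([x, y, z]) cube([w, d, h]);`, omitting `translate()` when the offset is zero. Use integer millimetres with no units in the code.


translate([261, 454, 0]) cube([172, 93, 2915]);


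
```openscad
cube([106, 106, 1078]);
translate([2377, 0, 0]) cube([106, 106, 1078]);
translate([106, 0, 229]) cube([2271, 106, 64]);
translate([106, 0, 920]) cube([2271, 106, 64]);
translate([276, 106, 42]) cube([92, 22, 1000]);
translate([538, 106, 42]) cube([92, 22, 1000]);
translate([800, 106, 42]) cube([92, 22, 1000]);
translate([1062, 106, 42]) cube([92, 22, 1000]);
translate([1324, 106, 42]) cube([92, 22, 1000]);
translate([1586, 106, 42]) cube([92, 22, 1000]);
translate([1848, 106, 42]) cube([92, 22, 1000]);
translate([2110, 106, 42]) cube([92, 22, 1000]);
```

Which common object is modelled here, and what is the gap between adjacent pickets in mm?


A fence section. The picket gap is 170 mm.

Two posts, two rails, 8 pickets — a fence section. Span 2271 mm holds 8 pickets of 92 mm with 9 equal gaps: ⌊(2271 − 8·92) / 9⌋ = 170 mm.


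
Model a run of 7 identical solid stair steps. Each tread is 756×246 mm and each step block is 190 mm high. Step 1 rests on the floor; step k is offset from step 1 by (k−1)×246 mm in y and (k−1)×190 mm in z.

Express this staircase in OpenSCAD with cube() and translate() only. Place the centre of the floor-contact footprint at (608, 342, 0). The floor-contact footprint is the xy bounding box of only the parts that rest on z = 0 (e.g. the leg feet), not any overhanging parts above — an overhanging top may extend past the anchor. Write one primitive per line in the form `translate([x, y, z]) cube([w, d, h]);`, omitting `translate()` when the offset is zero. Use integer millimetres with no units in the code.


translate([230, 219, 0]) cube([756, 246, 190]);
translate([230, 465, 190]) cube([756, 246, 190]);
translate([230, 711, 380]) cube([756, 246, 190]);
translate([230, 957, 570]) cube([756, 246, 190]);
translate([230, 1203, 760]) cube([756, 246, 190]);
translate([230, 1449, 950]) cube([756, 246, 190]);
translate([230, 1695, 1140]) cube([756, 246, 190]);


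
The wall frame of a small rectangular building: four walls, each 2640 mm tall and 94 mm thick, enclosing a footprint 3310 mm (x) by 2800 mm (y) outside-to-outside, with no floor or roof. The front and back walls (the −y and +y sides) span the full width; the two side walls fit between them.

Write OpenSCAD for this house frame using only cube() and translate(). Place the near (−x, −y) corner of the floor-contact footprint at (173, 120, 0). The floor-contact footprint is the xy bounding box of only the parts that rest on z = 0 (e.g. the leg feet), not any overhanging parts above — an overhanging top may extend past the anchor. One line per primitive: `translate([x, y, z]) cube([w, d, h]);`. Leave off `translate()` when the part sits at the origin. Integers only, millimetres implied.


translate([173, 120, 0]) cube([3310, 94, 2640]);
translate([173, 2826, 0]) cube([3310, 94, 2640]);
translate([173, 214, 0]) cube([94, 2612, 2640]);
translate([3389, 214, 0]) cube([94, 2612, 2640]);


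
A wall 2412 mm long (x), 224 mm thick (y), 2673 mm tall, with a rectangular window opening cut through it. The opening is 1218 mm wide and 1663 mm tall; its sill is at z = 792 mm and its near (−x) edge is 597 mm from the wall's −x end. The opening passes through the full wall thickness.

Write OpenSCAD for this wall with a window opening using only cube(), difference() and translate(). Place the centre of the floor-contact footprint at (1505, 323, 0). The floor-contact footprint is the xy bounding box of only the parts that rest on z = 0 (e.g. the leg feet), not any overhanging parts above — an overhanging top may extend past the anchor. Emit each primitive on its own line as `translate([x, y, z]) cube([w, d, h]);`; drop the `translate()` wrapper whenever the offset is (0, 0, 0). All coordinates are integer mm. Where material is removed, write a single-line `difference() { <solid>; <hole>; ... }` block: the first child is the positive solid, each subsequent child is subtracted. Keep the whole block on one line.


difference() { translate([299, 211, 0]) cube([2412, 224, 2673]); translate([896, 211, 792]) cube([1218, 224, 1663]); }


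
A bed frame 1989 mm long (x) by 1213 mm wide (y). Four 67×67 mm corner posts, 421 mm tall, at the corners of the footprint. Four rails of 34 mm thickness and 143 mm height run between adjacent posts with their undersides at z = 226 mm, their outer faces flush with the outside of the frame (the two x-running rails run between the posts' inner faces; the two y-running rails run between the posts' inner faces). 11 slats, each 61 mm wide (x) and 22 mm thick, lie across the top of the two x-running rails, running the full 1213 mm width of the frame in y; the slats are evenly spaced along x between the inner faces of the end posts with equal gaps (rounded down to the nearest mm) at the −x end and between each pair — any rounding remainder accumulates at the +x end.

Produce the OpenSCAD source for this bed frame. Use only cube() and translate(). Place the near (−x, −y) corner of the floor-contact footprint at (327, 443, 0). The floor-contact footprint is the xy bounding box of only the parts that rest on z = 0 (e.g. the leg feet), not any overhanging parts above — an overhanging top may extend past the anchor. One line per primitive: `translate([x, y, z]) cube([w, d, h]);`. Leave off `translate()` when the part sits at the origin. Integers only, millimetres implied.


translate([327, 443, 0]) cube([67, 67, 421]);
translate([327, 1589, 0]) cube([67, 67, 421]);
translate([2249, 443, 0]) cube([67, 67, 421]);
translate([2249, 1589, 0]) cube([67, 67, 421]);
translate([394, 443, 226]) cube([1855, 34, 143]);
translate([394, 1622, 226]) cube([1855, 34, 143]);
translate([327, 510, 226]) cube([34, 1079, 143]);
translate([2282, 510, 226]) cube([34, 1079, 143]);
translate([492, 443, 369]) cube([61, 1213, 22]);
translate([651, 443, 369]) cube([61, 1213, 22]);
translate([810, 443, 369]) cube([61, 1213, 22]);
translate([969, 443, 369]) cube([61, 1213, 22]);
translate([1128, 443, 369]) cube([61, 1213, 22]);
translate([1287, 443, 369]) cube([61, 1213, 22]);
translate([1446, 443, 369]) cube([61, 1213, 22]);
translate([1605, 443, 369]) cube([61, 1213, 22]);
translate([1764, 443, 369]) cube([61, 1213, 22]);
translate([1923, 443, 369]) cube([61, 1213, 22]);
translate([2082, 443, 369]) cube([61, 1213, 22]);


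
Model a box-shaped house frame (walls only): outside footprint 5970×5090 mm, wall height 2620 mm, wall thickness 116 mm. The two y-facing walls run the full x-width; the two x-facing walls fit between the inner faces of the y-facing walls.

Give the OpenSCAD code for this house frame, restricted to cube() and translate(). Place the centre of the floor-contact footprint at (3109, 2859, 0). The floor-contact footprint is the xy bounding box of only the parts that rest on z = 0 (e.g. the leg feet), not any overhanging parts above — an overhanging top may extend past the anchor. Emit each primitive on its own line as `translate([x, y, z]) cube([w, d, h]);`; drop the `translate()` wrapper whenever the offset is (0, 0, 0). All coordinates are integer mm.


translate([124, 314, 0]) cube([5970, 116, 2620]);
translate([124, 5288, 0]) cube([5970, 116, 2620]);
translate([124, 430, 0]) cube([116, 4858, 2620]);
translate([5978, 430, 0]) cube([116, 4858, 2620]);


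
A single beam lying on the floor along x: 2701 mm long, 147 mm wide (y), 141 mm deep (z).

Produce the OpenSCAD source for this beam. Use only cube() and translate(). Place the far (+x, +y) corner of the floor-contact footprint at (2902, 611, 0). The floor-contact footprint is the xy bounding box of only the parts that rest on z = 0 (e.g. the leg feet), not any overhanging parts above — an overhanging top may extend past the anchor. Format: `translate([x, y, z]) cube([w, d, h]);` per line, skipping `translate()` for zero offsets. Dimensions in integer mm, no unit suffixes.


translate([201, 464, 0]) cube([2701, 147, 141]);


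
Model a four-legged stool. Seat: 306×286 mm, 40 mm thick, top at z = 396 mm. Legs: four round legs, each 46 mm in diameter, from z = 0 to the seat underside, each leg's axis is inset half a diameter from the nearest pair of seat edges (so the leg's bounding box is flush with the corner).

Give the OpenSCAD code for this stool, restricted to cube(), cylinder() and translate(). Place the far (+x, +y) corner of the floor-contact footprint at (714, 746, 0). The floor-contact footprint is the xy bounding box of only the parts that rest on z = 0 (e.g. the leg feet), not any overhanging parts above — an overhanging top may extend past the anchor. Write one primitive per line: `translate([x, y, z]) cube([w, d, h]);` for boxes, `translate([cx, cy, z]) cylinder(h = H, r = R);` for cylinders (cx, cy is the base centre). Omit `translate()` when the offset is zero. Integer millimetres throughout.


translate([408, 460, 356]) cube([306, 286, 40]);
translate([431, 483, 0]) cylinder(h = 356, r = 23);
translate([691, 483, 0]) cylinder(h = 356, r = 23);
translate([431, 723, 0]) cylinder(h = 356, r = 23);
translate([691, 723, 0]) cylinder(h = 356, r = 23);


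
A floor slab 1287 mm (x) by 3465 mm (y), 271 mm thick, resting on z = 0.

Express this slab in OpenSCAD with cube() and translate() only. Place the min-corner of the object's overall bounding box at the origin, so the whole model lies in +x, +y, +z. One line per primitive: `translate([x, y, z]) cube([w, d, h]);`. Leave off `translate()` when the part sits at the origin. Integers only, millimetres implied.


cube([1287, 3465, 271]);


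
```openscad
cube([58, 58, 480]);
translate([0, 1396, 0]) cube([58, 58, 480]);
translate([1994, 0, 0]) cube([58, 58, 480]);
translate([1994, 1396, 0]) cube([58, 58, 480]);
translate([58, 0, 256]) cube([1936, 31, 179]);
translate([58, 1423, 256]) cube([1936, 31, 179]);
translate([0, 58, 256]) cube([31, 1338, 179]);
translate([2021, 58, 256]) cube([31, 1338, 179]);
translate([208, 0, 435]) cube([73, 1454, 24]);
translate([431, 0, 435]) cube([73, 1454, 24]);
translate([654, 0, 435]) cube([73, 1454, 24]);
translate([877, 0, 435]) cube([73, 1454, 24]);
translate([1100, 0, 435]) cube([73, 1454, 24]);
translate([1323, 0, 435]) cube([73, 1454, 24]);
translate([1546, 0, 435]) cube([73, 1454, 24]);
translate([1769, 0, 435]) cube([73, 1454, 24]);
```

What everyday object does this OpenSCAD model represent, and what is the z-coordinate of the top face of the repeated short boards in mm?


A bed frame. The slat-top height is 459 mm.

Four posts, four rails, and a row of slats — a bed frame. Slats sit on the rails at z = 256 + 179 = 435; with slat thickness 24, the top is 459 mm.


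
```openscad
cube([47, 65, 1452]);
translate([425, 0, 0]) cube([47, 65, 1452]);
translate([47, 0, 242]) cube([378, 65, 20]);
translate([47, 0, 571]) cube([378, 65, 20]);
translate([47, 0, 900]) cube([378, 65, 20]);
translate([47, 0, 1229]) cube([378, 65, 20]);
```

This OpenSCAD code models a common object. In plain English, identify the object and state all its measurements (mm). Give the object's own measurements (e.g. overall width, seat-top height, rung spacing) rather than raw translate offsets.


A straight ladder. Two 47×65 mm vertical rails, 1452 mm tall, stand 472 mm apart (outside-to-outside) with their front faces coplanar on the −y side. 4 rungs, each 65 mm deep and 20 mm tall, span between the inner faces of the rails, front faces flush with the rails. The lowest rung's underside is at z = 242 mm and rungs are spaced 329 mm apart (underside to underside).


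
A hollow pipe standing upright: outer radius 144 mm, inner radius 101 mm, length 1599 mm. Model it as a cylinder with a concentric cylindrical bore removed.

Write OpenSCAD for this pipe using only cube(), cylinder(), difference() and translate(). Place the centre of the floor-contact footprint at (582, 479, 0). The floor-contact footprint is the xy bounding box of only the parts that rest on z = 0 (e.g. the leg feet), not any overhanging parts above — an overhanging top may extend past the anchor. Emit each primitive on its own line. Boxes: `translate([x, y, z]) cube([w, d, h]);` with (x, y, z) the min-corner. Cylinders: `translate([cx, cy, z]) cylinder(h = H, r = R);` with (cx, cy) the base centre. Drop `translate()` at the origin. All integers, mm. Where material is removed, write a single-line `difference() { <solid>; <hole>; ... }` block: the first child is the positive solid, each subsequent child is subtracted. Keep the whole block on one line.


difference() { translate([582, 479, 0]) cylinder(h = 1599, r = 144); translate([582, 479, 0]) cylinder(h = 1599, r = 101); }


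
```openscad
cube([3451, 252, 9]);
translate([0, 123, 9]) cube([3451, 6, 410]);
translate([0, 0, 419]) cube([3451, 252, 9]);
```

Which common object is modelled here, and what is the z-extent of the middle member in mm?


An I-beam. The web height is 410 mm.

Two wide flanges with a thin centred web — an I-beam. Overall 428 mm minus two 9 mm flanges gives a web of 428 − 2·9 = 410 mm.


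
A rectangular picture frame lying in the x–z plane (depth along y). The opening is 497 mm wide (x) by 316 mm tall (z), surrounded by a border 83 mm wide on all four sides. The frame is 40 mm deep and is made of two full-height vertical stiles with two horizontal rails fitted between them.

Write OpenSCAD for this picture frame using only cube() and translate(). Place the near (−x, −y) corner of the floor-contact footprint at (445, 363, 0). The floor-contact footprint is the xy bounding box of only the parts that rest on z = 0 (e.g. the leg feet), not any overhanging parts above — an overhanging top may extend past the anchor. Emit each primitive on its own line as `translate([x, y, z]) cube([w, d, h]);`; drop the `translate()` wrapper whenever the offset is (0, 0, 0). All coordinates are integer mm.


translate([445, 363, 0]) cube([83, 40, 482]);
translate([1025, 363, 0]) cube([83, 40, 482]);
translate([528, 363, 0]) cube([497, 40, 83]);
translate([528, 363, 399]) cube([497, 40, 83]);


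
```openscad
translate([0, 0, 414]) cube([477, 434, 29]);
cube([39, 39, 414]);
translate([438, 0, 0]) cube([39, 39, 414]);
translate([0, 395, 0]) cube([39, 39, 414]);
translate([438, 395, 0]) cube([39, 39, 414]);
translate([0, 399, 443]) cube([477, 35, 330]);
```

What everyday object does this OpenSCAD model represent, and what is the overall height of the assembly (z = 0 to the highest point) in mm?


A chair. The overall height is 773 mm.

A slab on four corner posts with a tall panel at the back — a chair. The seat slab sits at z = 414 with thickness 29, and the 330 mm backrest starts at the seat top, so the overall height is 414 + 29 + 330 = 773 mm.


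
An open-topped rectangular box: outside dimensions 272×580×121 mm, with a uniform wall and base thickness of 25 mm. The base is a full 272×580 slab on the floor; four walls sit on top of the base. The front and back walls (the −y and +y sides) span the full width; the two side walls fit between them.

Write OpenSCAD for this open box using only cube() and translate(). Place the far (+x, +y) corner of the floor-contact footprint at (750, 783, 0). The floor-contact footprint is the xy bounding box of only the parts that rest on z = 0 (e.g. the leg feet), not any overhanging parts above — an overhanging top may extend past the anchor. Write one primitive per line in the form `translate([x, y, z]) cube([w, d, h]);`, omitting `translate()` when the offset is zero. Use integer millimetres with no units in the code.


translate([478, 203, 0]) cube([272, 580, 25]);
translate([478, 203, 25]) cube([272, 25, 96]);
translate([478, 758, 25]) cube([272, 25, 96]);
translate([478, 228, 25]) cube([25, 530, 96]);
translate([725, 228, 25]) cube([25, 530, 96]);


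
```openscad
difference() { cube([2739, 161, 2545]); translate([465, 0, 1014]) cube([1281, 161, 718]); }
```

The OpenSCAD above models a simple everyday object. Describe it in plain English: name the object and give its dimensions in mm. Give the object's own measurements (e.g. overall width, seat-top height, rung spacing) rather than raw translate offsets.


A wall 2739 mm long (x), 161 mm thick (y), 2545 mm tall, with a rectangular window opening cut through it. The opening is 1281 mm wide and 718 mm tall; its sill is at z = 1014 mm and its near (−x) edge is 465 mm from the wall's −x end. The opening passes through the full wall thickness.


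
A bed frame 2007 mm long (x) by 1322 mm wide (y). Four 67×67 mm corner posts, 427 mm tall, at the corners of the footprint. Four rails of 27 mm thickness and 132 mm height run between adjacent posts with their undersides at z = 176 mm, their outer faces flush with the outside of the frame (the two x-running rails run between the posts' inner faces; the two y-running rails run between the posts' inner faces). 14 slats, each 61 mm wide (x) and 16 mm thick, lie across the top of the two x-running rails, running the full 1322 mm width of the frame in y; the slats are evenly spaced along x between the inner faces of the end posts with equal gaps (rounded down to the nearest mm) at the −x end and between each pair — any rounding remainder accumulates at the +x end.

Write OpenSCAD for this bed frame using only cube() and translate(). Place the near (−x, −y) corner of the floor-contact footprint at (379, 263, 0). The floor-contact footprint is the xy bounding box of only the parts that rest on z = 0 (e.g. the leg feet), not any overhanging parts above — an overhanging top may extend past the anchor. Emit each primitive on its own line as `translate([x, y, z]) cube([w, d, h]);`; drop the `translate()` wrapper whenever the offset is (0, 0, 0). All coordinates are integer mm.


translate([379, 263, 0]) cube([67, 67, 427]);
translate([379, 1518, 0]) cube([67, 67, 427]);
translate([2319, 263, 0]) cube([67, 67, 427]);
translate([2319, 1518, 0]) cube([67, 67, 427]);
translate([446, 263, 176]) cube([1873, 27, 132]);
translate([446, 1558, 176]) cube([1873, 27, 132]);
translate([379, 330, 176]) cube([27, 1188, 132]);
translate([2359, 330, 176]) cube([27, 1188, 132]);
translate([513, 263, 308]) cube([61, 1322, 16]);
translate([641, 263, 308]) cube([61, 1322, 16]);
translate([769, 263, 308]) cube([61, 1322, 16]);
translate([897, 263, 308]) cube([61, 1322, 16]);
translate([1025, 263, 308]) cube([61, 1322, 16]);
translate([1153, 263, 308]) cube([61, 1322, 16]);
translate([1281, 263, 308]) cube([61, 1322, 16]);
translate([1409, 263, 308]) cube([61, 1322, 16]);
translate([1537, 263, 308]) cube([61, 1322, 16]);
translate([1665, 263, 308]) cube([61, 1322, 16]);
translate([1793, 263, 308]) cube([61, 1322, 16]);
translate([1921, 263, 308]) cube([61, 1322, 16]);
translate([2049, 263, 308]) cube([61, 1322, 16]);
translate([2177, 263, 308]) cube([61, 1322, 16]);


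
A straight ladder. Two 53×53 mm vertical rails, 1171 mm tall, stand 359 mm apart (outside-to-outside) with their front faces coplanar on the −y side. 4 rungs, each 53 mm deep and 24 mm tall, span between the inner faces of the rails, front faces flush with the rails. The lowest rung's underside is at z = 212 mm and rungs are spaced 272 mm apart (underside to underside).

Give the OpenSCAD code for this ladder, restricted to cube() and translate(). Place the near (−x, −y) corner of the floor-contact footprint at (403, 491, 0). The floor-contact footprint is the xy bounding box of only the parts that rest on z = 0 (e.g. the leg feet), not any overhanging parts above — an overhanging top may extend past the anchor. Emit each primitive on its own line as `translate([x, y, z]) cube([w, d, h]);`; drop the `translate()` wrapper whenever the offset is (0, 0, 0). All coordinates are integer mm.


translate([403, 491, 0]) cube([53, 53, 1171]);
translate([709, 491, 0]) cube([53, 53, 1171]);
translate([456, 491, 212]) cube([253, 53, 24]);
translate([456, 491, 484]) cube([253, 53, 24]);
translate([456, 491, 756]) cube([253, 53, 24]);
translate([456, 491, 1028]) cube([253, 53, 24]);


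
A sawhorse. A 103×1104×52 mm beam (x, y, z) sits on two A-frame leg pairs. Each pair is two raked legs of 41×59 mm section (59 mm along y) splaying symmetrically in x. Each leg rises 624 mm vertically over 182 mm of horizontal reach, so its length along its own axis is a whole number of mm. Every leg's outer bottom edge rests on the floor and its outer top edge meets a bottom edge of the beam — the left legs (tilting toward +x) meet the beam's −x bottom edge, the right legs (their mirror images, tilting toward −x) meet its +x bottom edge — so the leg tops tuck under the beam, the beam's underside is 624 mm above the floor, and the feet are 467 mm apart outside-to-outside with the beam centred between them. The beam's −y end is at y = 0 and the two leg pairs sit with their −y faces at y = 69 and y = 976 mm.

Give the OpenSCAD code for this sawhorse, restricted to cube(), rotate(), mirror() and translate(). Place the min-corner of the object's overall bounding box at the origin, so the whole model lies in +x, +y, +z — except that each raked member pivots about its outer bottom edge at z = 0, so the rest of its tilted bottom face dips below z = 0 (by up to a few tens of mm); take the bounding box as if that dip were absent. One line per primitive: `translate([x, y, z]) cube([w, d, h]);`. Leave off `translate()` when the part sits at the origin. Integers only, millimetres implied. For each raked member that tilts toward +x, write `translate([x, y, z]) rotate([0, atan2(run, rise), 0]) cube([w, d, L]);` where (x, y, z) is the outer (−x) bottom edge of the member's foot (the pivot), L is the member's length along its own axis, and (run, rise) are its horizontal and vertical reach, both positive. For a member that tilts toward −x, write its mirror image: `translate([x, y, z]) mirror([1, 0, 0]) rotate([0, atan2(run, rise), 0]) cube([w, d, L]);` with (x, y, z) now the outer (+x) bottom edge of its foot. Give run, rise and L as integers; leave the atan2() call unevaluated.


translate([182, 0, 624]) cube([103, 1104, 52]);
translate([0, 69, 0]) rotate([0, atan2(182, 624), 0]) cube([41, 59, 650]);
translate([467, 69, 0]) mirror([1, 0, 0]) rotate([0, atan2(182, 624), 0]) cube([41, 59, 650]);
translate([0, 976, 0]) rotate([0, atan2(182, 624), 0]) cube([41, 59, 650]);
translate([467, 976, 0]) mirror([1, 0, 0]) rotate([0, atan2(182, 624), 0]) cube([41, 59, 650]);


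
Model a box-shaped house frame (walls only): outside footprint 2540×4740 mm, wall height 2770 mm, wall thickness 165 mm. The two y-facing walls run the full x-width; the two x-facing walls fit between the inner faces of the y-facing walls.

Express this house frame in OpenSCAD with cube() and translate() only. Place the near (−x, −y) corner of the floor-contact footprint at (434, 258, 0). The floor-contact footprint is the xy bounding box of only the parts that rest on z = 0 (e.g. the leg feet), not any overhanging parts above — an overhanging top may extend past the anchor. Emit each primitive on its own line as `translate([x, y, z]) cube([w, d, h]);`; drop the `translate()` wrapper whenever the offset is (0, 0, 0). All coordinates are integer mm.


translate([434, 258, 0]) cube([2540, 165, 2770]);
translate([434, 4833, 0]) cube([2540, 165, 2770]);
translate([434, 423, 0]) cube([165, 4410, 2770]);
translate([2809, 423, 0]) cube([165, 4410, 2770]);


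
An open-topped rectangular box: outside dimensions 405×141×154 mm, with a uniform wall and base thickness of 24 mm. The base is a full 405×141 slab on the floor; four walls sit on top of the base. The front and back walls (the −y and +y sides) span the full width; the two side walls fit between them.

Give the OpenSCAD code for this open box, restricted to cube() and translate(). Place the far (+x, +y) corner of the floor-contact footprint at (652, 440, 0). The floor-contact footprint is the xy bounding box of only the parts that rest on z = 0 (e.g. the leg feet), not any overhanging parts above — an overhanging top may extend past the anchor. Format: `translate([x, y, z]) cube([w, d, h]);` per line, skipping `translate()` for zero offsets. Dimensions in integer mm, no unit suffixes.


translate([247, 299, 0]) cube([405, 141, 24]);
translate([247, 299, 24]) cube([405, 24, 130]);
translate([247, 416, 24]) cube([405, 24, 130]);
translate([247, 323, 24]) cube([24, 93, 130]);
translate([628, 323, 24]) cube([24, 93, 130]);


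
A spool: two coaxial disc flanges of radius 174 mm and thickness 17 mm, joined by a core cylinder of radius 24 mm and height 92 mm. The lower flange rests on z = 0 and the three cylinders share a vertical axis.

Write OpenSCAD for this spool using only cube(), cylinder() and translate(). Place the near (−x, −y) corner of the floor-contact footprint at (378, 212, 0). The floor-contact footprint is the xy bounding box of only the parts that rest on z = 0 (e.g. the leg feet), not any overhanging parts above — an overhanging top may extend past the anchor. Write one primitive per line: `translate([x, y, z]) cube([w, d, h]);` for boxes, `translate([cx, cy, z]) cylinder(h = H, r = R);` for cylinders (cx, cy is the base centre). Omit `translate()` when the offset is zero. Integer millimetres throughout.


translate([552, 386, 0]) cylinder(h = 17, r = 174);
translate([552, 386, 17]) cylinder(h = 92, r = 24);
translate([552, 386, 109]) cylinder(h = 17, r = 174);


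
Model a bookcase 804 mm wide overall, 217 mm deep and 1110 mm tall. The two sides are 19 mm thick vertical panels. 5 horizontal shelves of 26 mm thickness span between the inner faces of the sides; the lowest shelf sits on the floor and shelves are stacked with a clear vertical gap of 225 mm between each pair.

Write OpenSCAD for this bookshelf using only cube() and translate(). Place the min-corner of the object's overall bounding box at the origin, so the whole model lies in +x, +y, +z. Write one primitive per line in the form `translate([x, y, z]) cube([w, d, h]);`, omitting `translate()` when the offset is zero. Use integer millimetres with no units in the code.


cube([19, 217, 1110]);
translate([785, 0, 0]) cube([19, 217, 1110]);
translate([19, 0, 0]) cube([766, 217, 26]);
translate([19, 0, 251]) cube([766, 217, 26]);
translate([19, 0, 502]) cube([766, 217, 26]);
translate([19, 0, 753]) cube([766, 217, 26]);
translate([19, 0, 1004]) cube([766, 217, 26]);


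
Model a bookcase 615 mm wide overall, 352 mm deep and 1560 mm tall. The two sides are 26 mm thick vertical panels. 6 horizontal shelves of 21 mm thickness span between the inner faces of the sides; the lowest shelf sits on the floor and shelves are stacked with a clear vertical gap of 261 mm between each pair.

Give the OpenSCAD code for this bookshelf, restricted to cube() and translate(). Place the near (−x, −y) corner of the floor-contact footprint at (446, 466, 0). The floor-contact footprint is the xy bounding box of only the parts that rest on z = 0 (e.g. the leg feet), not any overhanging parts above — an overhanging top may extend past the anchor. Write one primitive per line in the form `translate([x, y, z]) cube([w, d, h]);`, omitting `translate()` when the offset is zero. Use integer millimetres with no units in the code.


translate([446, 466, 0]) cube([26, 352, 1560]);
translate([1035, 466, 0]) cube([26, 352, 1560]);
translate([472, 466, 0]) cube([563, 352, 21]);
translate([472, 466, 282]) cube([563, 352, 21]);
translate([472, 466, 564]) cube([563, 352, 21]);
translate([472, 466, 846]) cube([563, 352, 21]);
translate([472, 466, 1128]) cube([563, 352, 21]);
translate([472, 466, 1410]) cube([563, 352, 21]);


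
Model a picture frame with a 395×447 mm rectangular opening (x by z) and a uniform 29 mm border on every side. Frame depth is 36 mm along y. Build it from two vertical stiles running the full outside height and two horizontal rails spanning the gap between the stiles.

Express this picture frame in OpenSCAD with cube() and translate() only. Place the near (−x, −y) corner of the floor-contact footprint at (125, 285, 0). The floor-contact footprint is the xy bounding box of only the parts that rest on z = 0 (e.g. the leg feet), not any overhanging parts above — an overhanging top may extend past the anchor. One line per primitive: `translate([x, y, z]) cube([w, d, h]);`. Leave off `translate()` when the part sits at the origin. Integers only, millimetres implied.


translate([125, 285, 0]) cube([29, 36, 505]);
translate([549, 285, 0]) cube([29, 36, 505]);
translate([154, 285, 0]) cube([395, 36, 29]);
translate([154, 285, 476]) cube([395, 36, 29]);


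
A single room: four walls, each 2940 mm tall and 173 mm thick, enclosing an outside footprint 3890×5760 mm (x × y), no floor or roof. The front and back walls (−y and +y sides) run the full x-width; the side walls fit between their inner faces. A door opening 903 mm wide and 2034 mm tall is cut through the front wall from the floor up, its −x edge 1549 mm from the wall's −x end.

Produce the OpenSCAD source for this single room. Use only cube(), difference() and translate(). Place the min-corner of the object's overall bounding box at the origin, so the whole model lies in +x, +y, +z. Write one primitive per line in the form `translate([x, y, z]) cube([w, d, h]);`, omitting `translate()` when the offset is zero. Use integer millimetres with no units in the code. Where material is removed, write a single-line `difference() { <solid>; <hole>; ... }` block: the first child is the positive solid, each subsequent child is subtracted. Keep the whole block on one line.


difference() { cube([3890, 173, 2940]); translate([1549, 0, 0]) cube([903, 173, 2034]); }
translate([0, 5587, 0]) cube([3890, 173, 2940]);
translate([0, 173, 0]) cube([173, 5414, 2940]);
translate([3717, 173, 0]) cube([173, 5414, 2940]);


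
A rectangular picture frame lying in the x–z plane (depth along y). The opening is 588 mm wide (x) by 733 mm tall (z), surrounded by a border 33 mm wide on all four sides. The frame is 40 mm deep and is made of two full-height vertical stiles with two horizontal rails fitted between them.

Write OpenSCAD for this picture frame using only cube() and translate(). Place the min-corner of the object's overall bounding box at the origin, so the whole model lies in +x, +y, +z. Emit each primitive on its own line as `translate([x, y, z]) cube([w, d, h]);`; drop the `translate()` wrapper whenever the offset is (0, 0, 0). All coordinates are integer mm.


cube([33, 40, 799]);
translate([621, 0, 0]) cube([33, 40, 799]);
translate([33, 0, 0]) cube([588, 40, 33]);
translate([33, 0, 766]) cube([588, 40, 33]);


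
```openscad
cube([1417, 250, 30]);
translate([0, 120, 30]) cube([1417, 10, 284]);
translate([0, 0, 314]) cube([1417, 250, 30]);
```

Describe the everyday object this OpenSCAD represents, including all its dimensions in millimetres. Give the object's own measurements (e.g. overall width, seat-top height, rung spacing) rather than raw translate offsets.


An I-beam lying along x, 1417 mm long. Overall section height 344 mm. Two flanges 250 mm wide (y) and 30 mm thick, one on the floor and one at the top; a web 10 mm thick runs between them, centred on the flange width.


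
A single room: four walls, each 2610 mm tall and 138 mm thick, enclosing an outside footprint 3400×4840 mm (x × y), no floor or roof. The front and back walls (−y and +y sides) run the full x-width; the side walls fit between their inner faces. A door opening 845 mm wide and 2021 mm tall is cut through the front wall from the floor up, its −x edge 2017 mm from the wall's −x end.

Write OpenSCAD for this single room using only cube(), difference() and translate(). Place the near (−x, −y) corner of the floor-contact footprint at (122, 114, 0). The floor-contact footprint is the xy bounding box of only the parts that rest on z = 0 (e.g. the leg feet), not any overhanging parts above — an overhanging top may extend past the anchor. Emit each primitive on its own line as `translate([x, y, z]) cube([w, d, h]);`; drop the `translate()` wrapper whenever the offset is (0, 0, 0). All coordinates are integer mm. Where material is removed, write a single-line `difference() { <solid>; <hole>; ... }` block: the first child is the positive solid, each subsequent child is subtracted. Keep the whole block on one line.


difference() { translate([122, 114, 0]) cube([3400, 138, 2610]); translate([2139, 114, 0]) cube([845, 138, 2021]); }
translate([122, 4816, 0]) cube([3400, 138, 2610]);
translate([122, 252, 0]) cube([138, 4564, 2610]);
translate([3384, 252, 0]) cube([138, 4564, 2610]);


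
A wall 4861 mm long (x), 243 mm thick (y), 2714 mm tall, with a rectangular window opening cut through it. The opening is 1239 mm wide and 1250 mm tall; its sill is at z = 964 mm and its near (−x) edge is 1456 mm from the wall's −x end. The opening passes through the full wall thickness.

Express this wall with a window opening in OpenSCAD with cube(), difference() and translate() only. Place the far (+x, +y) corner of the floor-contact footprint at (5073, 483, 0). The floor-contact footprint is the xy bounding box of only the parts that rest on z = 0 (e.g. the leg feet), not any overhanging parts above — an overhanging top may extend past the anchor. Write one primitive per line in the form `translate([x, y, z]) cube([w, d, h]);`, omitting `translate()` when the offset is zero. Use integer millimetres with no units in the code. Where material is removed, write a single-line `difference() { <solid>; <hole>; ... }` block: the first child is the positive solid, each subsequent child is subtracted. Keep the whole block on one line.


difference() { translate([212, 240, 0]) cube([4861, 243, 2714]); translate([1668, 240, 964]) cube([1239, 243, 1250]); }


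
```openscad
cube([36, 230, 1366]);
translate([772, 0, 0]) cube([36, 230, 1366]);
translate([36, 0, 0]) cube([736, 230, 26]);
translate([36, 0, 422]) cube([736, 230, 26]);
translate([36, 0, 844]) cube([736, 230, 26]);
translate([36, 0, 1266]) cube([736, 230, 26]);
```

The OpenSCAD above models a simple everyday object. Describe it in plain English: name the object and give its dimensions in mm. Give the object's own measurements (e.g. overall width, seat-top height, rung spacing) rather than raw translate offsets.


An open bookshelf. Two side panels, each 36 mm thick, 230 mm deep and 1366 mm tall, stand 808 mm apart (outside-to-outside). Between them sit 4 shelves, each 26 mm thick and 230 mm deep, spanning the full gap between the sides. The bottom shelf rests on the floor (its underside at z = 0) and the clear gap between one shelf's top and the next shelf's underside is 396 mm.


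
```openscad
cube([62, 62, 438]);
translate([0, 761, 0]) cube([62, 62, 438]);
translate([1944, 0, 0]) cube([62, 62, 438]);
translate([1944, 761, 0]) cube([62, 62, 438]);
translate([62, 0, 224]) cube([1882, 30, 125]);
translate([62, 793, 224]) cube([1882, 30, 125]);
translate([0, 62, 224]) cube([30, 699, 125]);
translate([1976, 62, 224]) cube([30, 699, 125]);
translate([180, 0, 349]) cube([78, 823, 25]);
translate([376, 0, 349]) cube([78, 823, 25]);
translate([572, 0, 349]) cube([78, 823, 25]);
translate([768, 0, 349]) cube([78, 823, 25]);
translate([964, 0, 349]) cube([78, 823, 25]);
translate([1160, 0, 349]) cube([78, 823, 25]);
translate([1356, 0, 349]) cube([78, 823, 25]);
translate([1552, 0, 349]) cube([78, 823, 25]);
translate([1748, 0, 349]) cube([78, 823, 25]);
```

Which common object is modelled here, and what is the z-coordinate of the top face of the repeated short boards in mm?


A bed frame. The slat-top height is 374 mm.

Four posts, four rails, and a row of slats — a bed frame. Slats sit on the rails at z = 224 + 125 = 349; with slat thickness 25, the top is 374 mm.


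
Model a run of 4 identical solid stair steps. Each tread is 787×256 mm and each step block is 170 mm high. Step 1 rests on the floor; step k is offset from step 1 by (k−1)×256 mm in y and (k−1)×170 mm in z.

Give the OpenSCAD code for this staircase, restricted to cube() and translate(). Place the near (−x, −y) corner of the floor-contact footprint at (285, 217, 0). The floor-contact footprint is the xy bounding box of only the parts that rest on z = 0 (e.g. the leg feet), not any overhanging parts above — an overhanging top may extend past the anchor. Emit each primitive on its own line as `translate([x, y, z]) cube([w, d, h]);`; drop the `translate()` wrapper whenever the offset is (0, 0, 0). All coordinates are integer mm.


translate([285, 217, 0]) cube([787, 256, 170]);
translate([285, 473, 170]) cube([787, 256, 170]);
translate([285, 729, 340]) cube([787, 256, 170]);
translate([285, 985, 510]) cube([787, 256, 170]);


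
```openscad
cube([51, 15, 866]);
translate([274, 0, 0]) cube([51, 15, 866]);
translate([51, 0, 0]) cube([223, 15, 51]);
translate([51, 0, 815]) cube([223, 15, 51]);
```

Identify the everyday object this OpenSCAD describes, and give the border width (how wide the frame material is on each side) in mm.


A picture frame. The border width is 51 mm.

Four thin pieces enclosing a rectangular opening — a picture frame. The two full-height stiles are 866 mm tall; the top rail sits at z = 815 and is 51 mm tall, so the border above the opening is 866 − 815 = 51 mm, matching the stile x-width.


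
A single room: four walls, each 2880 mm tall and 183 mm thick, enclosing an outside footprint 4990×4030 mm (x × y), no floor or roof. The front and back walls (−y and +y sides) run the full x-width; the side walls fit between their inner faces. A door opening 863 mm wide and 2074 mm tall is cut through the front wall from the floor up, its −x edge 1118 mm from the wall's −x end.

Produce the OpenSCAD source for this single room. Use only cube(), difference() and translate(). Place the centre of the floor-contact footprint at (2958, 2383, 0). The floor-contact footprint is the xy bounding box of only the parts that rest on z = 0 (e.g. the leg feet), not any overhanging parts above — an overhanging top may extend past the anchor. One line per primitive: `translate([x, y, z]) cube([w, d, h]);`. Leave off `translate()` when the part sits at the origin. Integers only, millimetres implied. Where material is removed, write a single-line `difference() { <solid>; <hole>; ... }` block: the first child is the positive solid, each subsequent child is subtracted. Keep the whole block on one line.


difference() { translate([463, 368, 0]) cube([4990, 183, 2880]); translate([1581, 368, 0]) cube([863, 183, 2074]); }
translate([463, 4215, 0]) cube([4990, 183, 2880]);
translate([463, 551, 0]) cube([183, 3664, 2880]);
translate([5270, 551, 0]) cube([183, 3664, 2880]);
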